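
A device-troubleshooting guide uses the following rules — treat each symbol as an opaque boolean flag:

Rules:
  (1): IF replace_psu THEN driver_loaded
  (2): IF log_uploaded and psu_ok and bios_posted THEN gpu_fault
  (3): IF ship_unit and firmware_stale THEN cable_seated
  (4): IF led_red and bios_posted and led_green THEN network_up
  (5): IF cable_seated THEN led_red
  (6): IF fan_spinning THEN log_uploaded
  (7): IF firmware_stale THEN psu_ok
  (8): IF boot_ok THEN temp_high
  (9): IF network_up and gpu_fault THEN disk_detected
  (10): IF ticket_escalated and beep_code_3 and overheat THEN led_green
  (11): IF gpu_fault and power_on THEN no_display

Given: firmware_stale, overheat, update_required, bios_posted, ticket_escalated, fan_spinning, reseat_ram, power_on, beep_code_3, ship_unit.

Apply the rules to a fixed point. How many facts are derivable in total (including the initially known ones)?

Round 1 — (3), (6), (7), (10), derive cable_seated, log_uploaded, psu_ok, led_green.
Round 2 — (2), (5), derive gpu_fault, led_red.
Round 3 — (4), (11), derive network_up, no_display.
Round 4 — (9), derive disk_detected.
Closure: {beep_code_3, bios_posted, cable_seated, disk_detected, fan_spinning, firmware_stale, gpu_fault, led_green, led_red, log_uploaded, network_up, no_display, overheat, power_on, psu_ok, reseat_ram, ship_unit, ticket_escalated, update_required} — 19 facts.

19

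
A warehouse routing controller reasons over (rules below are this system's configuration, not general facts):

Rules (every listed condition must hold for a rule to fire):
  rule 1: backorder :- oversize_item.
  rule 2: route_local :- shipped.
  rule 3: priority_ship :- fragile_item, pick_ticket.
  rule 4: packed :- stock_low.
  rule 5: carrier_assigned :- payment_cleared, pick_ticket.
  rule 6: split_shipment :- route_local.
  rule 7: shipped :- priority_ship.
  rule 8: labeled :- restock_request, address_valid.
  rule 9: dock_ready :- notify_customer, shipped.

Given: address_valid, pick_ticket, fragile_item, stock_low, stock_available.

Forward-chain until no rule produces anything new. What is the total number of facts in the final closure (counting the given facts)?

10

Round 1 — rule 3, rule 4, derive priority_ship, packed.
Round 2 — rule 7, derive shipped.
Round 3 — rule 2, derive route_local.
Round 4 — rule 6, derive split_shipment.
Closure: {address_valid, fragile_item, packed, pick_ticket, priority_ship, route_local, shipped, split_shipment, stock_available, stock_low} — 10 facts.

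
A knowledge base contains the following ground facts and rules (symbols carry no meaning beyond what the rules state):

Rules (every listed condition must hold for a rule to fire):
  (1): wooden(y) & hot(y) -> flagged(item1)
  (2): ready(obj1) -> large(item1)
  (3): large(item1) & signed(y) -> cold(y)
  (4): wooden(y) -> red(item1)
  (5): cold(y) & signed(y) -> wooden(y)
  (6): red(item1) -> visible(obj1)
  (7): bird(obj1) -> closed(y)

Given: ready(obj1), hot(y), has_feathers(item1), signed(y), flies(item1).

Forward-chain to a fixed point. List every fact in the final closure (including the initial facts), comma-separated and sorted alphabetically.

cold(y), flagged(item1), flies(item1), has_feathers(item1), hot(y), large(item1), ready(obj1), red(item1), signed(y), visible(obj1), wooden(y)

[1] (2) [ready(obj1) -> large(item1)]. ⇒ new: large(item1).
[2] (3) [large(item1) & signed(y) -> cold(y)]. ⇒ new: cold(y).
[3] (5) [cold(y) & signed(y) -> wooden(y)]. ⇒ new: wooden(y).
[4] (1) [wooden(y) & hot(y) -> flagged(item1)]; (4) [wooden(y) -> red(item1)]. ⇒ new: flagged(item1), red(item1).
[5] (6) [red(item1) -> visible(obj1)]. ⇒ new: visible(obj1).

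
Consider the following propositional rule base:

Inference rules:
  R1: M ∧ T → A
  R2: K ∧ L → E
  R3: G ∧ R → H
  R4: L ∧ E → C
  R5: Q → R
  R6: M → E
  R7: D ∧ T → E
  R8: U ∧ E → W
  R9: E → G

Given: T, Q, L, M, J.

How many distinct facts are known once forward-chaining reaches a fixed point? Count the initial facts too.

Round 1: R1 [M ∧ T → A]; R5 [Q → R]; R6 [M → E]. New: A, R, E.
Round 2: R4 [L ∧ E → C]; R9 [E → G]. New: C, G.
Round 3: R3 [G ∧ R → H]. New: H.
Closure: {A, C, E, G, H, J, L, M, Q, R, T} — 11 facts.

11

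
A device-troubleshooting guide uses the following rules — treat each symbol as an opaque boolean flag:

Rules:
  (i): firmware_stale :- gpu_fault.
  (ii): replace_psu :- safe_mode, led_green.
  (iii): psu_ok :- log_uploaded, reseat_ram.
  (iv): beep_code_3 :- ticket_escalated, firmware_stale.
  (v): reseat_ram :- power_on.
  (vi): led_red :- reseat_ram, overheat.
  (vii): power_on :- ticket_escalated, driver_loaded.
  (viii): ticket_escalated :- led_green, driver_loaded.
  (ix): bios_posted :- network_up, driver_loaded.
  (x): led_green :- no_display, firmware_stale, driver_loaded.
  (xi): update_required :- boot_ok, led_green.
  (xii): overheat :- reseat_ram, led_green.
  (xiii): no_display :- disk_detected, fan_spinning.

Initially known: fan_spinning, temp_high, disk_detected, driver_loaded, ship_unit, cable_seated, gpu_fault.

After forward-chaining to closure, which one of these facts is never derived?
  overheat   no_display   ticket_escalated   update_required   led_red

update_required

[1] (i) [firmware_stale :- gpu_fault.]; (xiii) [no_display :- disk_detected, fan_spinning.]. ⇒ new: firmware_stale, no_display.
[2] (x) [led_green :- no_display, firmware_stale, driver_loaded.]. ⇒ new: led_green.
[3] (viii) [ticket_escalated :- led_green, driver_loaded.]. ⇒ new: ticket_escalated.
[4] (iv) [beep_code_3 :- ticket_escalated, firmware_stale.]; (vii) [power_on :- ticket_escalated, driver_loaded.]. ⇒ new: beep_code_3, power_on.
[5] (v) [reseat_ram :- power_on.]. ⇒ new: reseat_ram.
[6] (xii) [overheat :- reseat_ram, led_green.]. ⇒ new: overheat.
[7] (vi) [led_red :- reseat_ram, overheat.]. ⇒ new: led_red.
Derived: led_red (round 7), overheat (round 6), no_display (round 1), ticket_escalated (round 3). update_required never appears in any round.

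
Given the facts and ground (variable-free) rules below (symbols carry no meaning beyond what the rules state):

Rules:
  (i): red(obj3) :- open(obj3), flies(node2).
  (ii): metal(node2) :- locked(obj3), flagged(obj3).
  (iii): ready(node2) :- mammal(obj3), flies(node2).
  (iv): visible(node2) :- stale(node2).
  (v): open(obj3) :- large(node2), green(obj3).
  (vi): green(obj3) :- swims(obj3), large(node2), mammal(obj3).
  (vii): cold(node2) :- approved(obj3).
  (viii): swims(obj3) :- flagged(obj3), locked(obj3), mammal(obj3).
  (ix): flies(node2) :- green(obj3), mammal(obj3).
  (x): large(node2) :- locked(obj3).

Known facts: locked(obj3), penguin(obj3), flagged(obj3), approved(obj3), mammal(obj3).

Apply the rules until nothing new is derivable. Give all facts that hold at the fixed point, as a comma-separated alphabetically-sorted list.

Round 1 fires (ii), (vii), (viii), (x), giving metal(node2), cold(node2), swims(obj3), large(node2).
Round 2 fires (vi), giving green(obj3).
Round 3 fires (v), (ix), giving open(obj3), flies(node2).
Round 4 fires (i), (iii), giving red(obj3), ready(node2).

approved(obj3), cold(node2), flagged(obj3), flies(node2), green(obj3), large(node2), locked(obj3), mammal(obj3), metal(node2), open(obj3), penguin(obj3), ready(node2), red(obj3), swims(obj3)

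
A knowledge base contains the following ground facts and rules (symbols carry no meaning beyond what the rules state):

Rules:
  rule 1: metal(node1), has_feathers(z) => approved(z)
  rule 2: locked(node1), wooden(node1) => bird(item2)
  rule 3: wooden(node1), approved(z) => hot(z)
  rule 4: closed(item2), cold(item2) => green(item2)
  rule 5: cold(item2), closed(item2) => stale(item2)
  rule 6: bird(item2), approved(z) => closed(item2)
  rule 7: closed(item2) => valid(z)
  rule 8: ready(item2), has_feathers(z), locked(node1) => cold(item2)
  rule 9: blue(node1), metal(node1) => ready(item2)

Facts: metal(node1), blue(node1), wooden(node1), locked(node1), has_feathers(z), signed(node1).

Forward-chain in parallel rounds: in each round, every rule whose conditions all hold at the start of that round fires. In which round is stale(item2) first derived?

Round 1: rule 1 [metal(node1), has_feathers(z) => approved(z)]; rule 2 [locked(node1), wooden(node1) => bird(item2)]; rule 9 [blue(node1), metal(node1) => ready(item2)]. Adds approved(z), bird(item2), ready(item2).
Round 2: rule 3 [wooden(node1), approved(z) => hot(z)]; rule 6 [bird(item2), approved(z) => closed(item2)]; rule 8 [ready(item2), has_feathers(z), locked(node1) => cold(item2)]. Adds hot(z), closed(item2), cold(item2).
Round 3: rule 4 [closed(item2), cold(item2) => green(item2)]; rule 5 [cold(item2), closed(item2) => stale(item2)]; rule 7 [closed(item2) => valid(z)]. Adds green(item2), stale(item2), valid(z).
stale(item2) first appears in round 3.

3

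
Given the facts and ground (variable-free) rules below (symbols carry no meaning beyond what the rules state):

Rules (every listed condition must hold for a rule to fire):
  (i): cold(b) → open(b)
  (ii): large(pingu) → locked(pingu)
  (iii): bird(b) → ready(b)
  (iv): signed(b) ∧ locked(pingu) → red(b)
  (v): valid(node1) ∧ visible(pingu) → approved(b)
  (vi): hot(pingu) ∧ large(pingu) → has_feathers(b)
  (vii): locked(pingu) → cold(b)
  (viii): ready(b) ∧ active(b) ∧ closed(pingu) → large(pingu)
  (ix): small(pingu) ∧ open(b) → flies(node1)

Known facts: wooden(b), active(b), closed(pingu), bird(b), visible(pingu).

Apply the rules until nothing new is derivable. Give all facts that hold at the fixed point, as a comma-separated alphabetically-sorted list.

active(b), bird(b), closed(pingu), cold(b), large(pingu), locked(pingu), open(b), ready(b), visible(pingu), wooden(b)

Round 1 fires (iii), giving ready(b).
Round 2 fires (viii), giving large(pingu).
Round 3 fires (ii), giving locked(pingu).
Round 4 fires (vii), giving cold(b).
Round 5 fires (i), giving open(b).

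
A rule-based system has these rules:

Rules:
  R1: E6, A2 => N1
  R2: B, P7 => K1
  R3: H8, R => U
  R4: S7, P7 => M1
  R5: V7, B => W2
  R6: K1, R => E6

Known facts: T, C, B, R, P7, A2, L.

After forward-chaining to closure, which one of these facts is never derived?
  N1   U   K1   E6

Round 1: R2 [B, P7 => K1]. New: K1.
Round 2: R6 [K1, R => E6]. New: E6.
Round 3: R1 [E6, A2 => N1]. New: N1.
Derived: K1 (round 1), E6 (round 2), N1 (round 3). U never appears in any round.

U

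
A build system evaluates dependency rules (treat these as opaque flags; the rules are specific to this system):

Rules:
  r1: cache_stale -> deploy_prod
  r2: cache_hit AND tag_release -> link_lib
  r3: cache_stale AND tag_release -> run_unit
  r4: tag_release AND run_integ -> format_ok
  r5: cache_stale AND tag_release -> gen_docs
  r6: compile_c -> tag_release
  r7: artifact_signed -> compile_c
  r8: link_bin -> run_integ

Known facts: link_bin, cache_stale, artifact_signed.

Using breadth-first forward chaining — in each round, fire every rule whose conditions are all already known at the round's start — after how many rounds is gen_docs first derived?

3

Round 1: r1 [cache_stale -> deploy_prod]; r7 [artifact_signed -> compile_c]; r8 [link_bin -> run_integ]. Adds deploy_prod, compile_c, run_integ.
Round 2: r6 [compile_c -> tag_release]. Adds tag_release.
Round 3: r3 [cache_stale AND tag_release -> run_unit]; r4 [tag_release AND run_integ -> format_ok]; r5 [cache_stale AND tag_release -> gen_docs]. Adds run_unit, format_ok, gen_docs.
gen_docs first appears in round 3.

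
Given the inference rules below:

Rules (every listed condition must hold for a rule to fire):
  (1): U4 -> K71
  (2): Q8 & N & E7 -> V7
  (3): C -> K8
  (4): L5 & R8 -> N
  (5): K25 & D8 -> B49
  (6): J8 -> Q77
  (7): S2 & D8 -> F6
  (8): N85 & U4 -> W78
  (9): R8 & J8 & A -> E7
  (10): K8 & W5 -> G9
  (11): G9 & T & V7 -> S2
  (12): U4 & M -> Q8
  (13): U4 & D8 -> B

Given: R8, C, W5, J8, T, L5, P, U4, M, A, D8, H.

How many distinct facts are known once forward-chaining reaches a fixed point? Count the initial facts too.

[1] (1) [U4 -> K71]; (3) [C -> K8]; (4) [L5 & R8 -> N]; (6) [J8 -> Q77]; (9) [R8 & J8 & A -> E7]; (12) [U4 & M -> Q8]; (13) [U4 & D8 -> B]. ⇒ new: K71, K8, N, Q77, E7, Q8, B.
[2] (2) [Q8 & N & E7 -> V7]; (10) [K8 & W5 -> G9]. ⇒ new: V7, G9.
[3] (11) [G9 & T & V7 -> S2]. ⇒ new: S2.
[4] (7) [S2 & D8 -> F6]. ⇒ new: F6.
Closure: {A, B, C, D8, E7, F6, G9, H, J8, K71, K8, L5, M, N, P, Q77, Q8, R8, S2, T, U4, V7, W5} — 23 facts.

23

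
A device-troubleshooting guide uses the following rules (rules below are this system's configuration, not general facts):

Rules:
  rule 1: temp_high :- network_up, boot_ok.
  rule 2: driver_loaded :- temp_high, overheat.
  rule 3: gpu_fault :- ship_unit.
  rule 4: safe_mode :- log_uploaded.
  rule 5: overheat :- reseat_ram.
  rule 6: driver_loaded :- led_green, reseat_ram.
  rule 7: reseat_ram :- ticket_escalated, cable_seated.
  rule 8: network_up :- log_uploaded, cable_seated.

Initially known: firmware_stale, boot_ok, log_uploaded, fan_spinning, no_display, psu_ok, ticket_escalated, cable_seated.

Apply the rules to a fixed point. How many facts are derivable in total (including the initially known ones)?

Round 1: rule 4 [safe_mode :- log_uploaded.]; rule 7 [reseat_ram :- ticket_escalated, cable_seated.]; rule 8 [network_up :- log_uploaded, cable_seated.]. New: safe_mode, reseat_ram, network_up.
Round 2: rule 1 [temp_high :- network_up, boot_ok.]; rule 5 [overheat :- reseat_ram.]. New: temp_high, overheat.
Round 3: rule 2 [driver_loaded :- temp_high, overheat.]. New: driver_loaded.
Closure: {boot_ok, cable_seated, driver_loaded, fan_spinning, firmware_stale, log_uploaded, network_up, no_display, overheat, psu_ok, reseat_ram, safe_mode, temp_high, ticket_escalated} — 14 facts.

14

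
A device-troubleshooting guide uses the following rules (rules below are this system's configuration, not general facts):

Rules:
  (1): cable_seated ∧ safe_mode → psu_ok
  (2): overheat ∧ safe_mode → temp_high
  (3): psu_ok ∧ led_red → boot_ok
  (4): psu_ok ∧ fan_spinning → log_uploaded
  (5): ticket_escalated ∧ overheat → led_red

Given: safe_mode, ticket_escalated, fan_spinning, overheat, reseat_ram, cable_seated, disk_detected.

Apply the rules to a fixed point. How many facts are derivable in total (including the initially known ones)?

Round 1 — (1), (2), (5), derive psu_ok, temp_high, led_red.
Round 2 — (3), (4), derive boot_ok, log_uploaded.
Closure: {boot_ok, cable_seated, disk_detected, fan_spinning, led_red, log_uploaded, overheat, psu_ok, reseat_ram, safe_mode, temp_high, ticket_escalated} — 12 facts.

12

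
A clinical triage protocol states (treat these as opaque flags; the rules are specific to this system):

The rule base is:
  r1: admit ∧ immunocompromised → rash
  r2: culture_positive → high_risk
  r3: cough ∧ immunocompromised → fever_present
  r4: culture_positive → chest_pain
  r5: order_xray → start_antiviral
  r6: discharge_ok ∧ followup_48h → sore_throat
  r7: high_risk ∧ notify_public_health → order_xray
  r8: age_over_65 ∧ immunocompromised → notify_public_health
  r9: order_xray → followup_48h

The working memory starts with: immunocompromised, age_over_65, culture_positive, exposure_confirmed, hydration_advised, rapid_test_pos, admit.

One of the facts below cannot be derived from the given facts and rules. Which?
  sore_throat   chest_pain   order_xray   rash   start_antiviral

[1] r1 [admit ∧ immunocompromised → rash]; r2 [culture_positive → high_risk]; r4 [culture_positive → chest_pain]; r8 [age_over_65 ∧ immunocompromised → notify_public_health]. ⇒ new: rash, high_risk, chest_pain, notify_public_health.
[2] r7 [high_risk ∧ notify_public_health → order_xray]. ⇒ new: order_xray.
[3] r5 [order_xray → start_antiviral]; r9 [order_xray → followup_48h]. ⇒ new: start_antiviral, followup_48h.
Derived: rash (round 1), start_antiviral (round 3), order_xray (round 2), chest_pain (round 1). sore_throat never appears in any round.

sore_throat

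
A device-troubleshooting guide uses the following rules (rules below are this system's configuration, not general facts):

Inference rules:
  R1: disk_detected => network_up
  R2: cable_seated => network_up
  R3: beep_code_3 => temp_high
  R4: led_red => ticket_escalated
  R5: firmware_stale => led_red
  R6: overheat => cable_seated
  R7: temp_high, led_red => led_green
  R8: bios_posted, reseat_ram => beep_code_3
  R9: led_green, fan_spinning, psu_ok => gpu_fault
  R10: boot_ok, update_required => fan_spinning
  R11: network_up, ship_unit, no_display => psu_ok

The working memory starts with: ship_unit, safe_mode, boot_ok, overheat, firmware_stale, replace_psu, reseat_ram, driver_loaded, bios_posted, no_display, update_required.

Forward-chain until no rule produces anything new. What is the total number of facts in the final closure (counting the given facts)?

21

Round 1 fires R5, R6, R8, R10, giving led_red, cable_seated, beep_code_3, fan_spinning.
Round 2 fires R2, R3, R4, giving network_up, temp_high, ticket_escalated.
Round 3 fires R7, R11, giving led_green, psu_ok.
Round 4 fires R9, giving gpu_fault.
Closure: {beep_code_3, bios_posted, boot_ok, cable_seated, driver_loaded, fan_spinning, firmware_stale, gpu_fault, led_green, led_red, network_up, no_display, overheat, psu_ok, replace_psu, reseat_ram, safe_mode, ship_unit, temp_high, ticket_escalated, update_required} — 21 facts.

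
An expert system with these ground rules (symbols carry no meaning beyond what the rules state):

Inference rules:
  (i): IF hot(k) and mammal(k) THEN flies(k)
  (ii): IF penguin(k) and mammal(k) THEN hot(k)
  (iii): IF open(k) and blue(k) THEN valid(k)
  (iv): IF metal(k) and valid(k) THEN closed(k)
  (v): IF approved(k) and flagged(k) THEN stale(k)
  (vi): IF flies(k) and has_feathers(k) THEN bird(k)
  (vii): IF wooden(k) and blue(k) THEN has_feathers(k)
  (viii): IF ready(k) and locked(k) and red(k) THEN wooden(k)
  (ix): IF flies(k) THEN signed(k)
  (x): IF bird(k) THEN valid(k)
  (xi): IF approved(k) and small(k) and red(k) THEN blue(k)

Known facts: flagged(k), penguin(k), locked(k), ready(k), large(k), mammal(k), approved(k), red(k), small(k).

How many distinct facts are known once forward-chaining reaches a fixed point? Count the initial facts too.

Round 1: (ii) [IF penguin(k) and mammal(k) THEN hot(k)]; (v) [IF approved(k) and flagged(k) THEN stale(k)]; (viii) [IF ready(k) and locked(k) and red(k) THEN wooden(k)]; (xi) [IF approved(k) and small(k) and red(k) THEN blue(k)]. Adds hot(k), stale(k), wooden(k), blue(k).
Round 2: (i) [IF hot(k) and mammal(k) THEN flies(k)]; (vii) [IF wooden(k) and blue(k) THEN has_feathers(k)]. Adds flies(k), has_feathers(k).
Round 3: (vi) [IF flies(k) and has_feathers(k) THEN bird(k)]; (ix) [IF flies(k) THEN signed(k)]. Adds bird(k), signed(k).
Round 4: (x) [IF bird(k) THEN valid(k)]. Adds valid(k).
Closure: {approved(k), bird(k), blue(k), flagged(k), flies(k), has_feathers(k), hot(k), large(k), locked(k), mammal(k), penguin(k), ready(k), red(k), signed(k), small(k), stale(k), valid(k), wooden(k)} — 18 facts.

18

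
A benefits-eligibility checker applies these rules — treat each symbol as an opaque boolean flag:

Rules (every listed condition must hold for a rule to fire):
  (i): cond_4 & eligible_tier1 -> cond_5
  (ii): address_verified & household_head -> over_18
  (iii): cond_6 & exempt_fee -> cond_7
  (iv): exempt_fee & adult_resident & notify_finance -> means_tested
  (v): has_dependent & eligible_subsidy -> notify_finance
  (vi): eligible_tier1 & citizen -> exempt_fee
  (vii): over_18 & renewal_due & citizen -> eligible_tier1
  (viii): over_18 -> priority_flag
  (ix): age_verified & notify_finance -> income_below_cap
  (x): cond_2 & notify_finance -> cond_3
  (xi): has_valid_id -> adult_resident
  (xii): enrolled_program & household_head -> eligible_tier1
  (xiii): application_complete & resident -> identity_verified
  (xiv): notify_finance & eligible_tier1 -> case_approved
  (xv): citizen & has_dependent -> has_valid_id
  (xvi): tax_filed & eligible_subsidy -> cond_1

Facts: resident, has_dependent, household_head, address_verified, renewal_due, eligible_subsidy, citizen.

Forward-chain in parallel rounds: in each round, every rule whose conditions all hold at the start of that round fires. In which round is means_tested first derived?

4

Round 1 — (ii), (v), (xv), derive over_18, notify_finance, has_valid_id.
Round 2 — (vii), (viii), (xi), derive eligible_tier1, priority_flag, adult_resident.
Round 3 — (vi), (xiv), derive exempt_fee, case_approved.
Round 4 — (iv), derive means_tested.
means_tested first appears in round 4.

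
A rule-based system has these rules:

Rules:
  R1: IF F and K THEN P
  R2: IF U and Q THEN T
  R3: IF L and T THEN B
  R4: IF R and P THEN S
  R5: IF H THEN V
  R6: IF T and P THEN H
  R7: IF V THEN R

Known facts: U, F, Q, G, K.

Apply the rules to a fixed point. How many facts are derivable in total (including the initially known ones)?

11

Round 1 fires R1, R2, giving P, T.
Round 2 fires R6, giving H.
Round 3 fires R5, giving V.
Round 4 fires R7, giving R.
Round 5 fires R4, giving S.
Closure: {F, G, H, K, P, Q, R, S, T, U, V} — 11 facts.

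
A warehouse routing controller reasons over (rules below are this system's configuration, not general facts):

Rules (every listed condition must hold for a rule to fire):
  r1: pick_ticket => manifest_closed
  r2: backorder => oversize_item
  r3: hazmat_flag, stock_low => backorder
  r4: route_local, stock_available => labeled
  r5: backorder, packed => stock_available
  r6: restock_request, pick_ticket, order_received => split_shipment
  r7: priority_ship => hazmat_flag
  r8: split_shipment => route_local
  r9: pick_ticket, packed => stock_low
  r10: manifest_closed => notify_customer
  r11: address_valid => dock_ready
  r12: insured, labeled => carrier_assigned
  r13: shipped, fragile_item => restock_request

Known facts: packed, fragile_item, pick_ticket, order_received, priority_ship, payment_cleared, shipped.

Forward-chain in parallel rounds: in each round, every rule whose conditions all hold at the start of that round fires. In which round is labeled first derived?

Round 1: r1 [pick_ticket => manifest_closed]; r7 [priority_ship => hazmat_flag]; r9 [pick_ticket, packed => stock_low]; r13 [shipped, fragile_item => restock_request]. Adds manifest_closed, hazmat_flag, stock_low, restock_request.
Round 2: r3 [hazmat_flag, stock_low => backorder]; r6 [restock_request, pick_ticket, order_received => split_shipment]; r10 [manifest_closed => notify_customer]. Adds backorder, split_shipment, notify_customer.
Round 3: r2 [backorder => oversize_item]; r5 [backorder, packed => stock_available]; r8 [split_shipment => route_local]. Adds oversize_item, stock_available, route_local.
Round 4: r4 [route_local, stock_available => labeled]. Adds labeled.
labeled first appears in round 4.

4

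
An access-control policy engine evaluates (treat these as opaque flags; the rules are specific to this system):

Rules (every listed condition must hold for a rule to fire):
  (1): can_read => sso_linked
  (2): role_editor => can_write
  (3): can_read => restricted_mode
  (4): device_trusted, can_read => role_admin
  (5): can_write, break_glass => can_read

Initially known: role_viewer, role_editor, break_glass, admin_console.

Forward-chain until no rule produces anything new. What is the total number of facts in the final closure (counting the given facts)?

Round 1: (2) [role_editor => can_write]. Adds can_write.
Round 2: (5) [can_write, break_glass => can_read]. Adds can_read.
Round 3: (1) [can_read => sso_linked]; (3) [can_read => restricted_mode]. Adds sso_linked, restricted_mode.
Closure: {admin_console, break_glass, can_read, can_write, restricted_mode, role_editor, role_viewer, sso_linked} — 8 facts.

8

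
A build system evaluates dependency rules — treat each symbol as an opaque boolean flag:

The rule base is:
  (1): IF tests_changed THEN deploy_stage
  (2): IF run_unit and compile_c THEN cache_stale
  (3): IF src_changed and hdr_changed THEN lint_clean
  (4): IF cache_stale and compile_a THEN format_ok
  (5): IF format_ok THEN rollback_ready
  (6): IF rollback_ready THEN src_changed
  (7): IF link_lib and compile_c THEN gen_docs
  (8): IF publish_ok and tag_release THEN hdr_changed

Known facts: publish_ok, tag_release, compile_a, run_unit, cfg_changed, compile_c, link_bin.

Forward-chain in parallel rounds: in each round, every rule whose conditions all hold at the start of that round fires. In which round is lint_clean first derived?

5

Round 1 fires (2), (8), giving cache_stale, hdr_changed.
Round 2 fires (4), giving format_ok.
Round 3 fires (5), giving rollback_ready.
Round 4 fires (6), giving src_changed.
Round 5 fires (3), giving lint_clean.
lint_clean first appears in round 5.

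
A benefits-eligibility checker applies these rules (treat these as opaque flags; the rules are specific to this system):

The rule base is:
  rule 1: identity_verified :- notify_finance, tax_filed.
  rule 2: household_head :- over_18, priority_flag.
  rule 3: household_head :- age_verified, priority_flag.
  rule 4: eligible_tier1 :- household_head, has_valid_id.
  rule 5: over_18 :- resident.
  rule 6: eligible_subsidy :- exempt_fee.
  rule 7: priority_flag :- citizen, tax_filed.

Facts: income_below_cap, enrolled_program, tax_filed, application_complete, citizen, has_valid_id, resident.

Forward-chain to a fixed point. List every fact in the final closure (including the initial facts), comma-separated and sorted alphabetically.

application_complete, citizen, eligible_tier1, enrolled_program, has_valid_id, household_head, income_below_cap, over_18, priority_flag, resident, tax_filed

Round 1: rule 5 [over_18 :- resident.]; rule 7 [priority_flag :- citizen, tax_filed.]. New: over_18, priority_flag.
Round 2: rule 2 [household_head :- over_18, priority_flag.]. New: household_head.
Round 3: rule 4 [eligible_tier1 :- household_head, has_valid_id.]. New: eligible_tier1.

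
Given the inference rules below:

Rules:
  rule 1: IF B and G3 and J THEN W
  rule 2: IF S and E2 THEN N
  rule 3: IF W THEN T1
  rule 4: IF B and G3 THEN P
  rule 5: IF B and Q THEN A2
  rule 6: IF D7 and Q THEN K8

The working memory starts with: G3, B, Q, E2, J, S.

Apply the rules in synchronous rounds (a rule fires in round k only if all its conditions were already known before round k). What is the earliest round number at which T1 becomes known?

Round 1: rule 1 [IF B and G3 and J THEN W]; rule 2 [IF S and E2 THEN N]; rule 4 [IF B and G3 THEN P]; rule 5 [IF B and Q THEN A2]. New: W, N, P, A2.
Round 2: rule 3 [IF W THEN T1]. New: T1.
T1 first appears in round 2.

2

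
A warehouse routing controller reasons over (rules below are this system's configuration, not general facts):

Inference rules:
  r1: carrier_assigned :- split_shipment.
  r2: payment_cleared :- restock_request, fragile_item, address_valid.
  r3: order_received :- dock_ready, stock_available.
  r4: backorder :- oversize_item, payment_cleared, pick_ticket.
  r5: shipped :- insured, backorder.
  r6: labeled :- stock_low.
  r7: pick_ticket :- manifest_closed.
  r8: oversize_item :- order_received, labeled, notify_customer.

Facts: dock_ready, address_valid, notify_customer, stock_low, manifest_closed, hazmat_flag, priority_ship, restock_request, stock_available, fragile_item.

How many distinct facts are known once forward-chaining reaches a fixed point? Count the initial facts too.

16

Round 1 — r2, r3, r6, r7, derive payment_cleared, order_received, labeled, pick_ticket.
Round 2 — r8, derive oversize_item.
Round 3 — r4, derive backorder.
Closure: {address_valid, backorder, dock_ready, fragile_item, hazmat_flag, labeled, manifest_closed, notify_customer, order_received, oversize_item, payment_cleared, pick_ticket, priority_ship, restock_request, stock_available, stock_low} — 16 facts.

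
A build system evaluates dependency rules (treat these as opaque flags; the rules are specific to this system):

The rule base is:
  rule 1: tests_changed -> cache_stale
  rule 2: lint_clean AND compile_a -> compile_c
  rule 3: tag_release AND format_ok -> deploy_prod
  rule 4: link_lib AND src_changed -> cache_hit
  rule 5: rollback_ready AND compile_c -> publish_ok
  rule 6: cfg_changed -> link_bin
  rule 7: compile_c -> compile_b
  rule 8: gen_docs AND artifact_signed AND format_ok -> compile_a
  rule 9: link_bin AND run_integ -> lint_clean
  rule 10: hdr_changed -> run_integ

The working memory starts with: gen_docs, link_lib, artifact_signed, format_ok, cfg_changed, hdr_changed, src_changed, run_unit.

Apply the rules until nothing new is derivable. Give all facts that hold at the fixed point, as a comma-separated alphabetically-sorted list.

Round 1: rule 4 [link_lib AND src_changed -> cache_hit]; rule 6 [cfg_changed -> link_bin]; rule 8 [gen_docs AND artifact_signed AND format_ok -> compile_a]; rule 10 [hdr_changed -> run_integ]. Adds cache_hit, link_bin, compile_a, run_integ.
Round 2: rule 9 [link_bin AND run_integ -> lint_clean]. Adds lint_clean.
Round 3: rule 2 [lint_clean AND compile_a -> compile_c]. Adds compile_c.
Round 4: rule 7 [compile_c -> compile_b]. Adds compile_b.

artifact_signed, cache_hit, cfg_changed, compile_a, compile_b, compile_c, format_ok, gen_docs, hdr_changed, link_bin, link_lib, lint_clean, run_integ, run_unit, src_changed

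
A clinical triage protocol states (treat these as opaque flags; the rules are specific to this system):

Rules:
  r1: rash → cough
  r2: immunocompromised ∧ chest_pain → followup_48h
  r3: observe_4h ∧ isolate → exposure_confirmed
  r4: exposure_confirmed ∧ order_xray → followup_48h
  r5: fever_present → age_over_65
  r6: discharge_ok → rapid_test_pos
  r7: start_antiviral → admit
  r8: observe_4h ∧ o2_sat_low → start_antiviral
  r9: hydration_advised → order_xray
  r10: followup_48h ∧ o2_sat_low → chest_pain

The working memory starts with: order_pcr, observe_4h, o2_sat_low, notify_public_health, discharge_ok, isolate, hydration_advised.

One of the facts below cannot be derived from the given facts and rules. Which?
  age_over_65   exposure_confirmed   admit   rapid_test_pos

Round 1: r3 [observe_4h ∧ isolate → exposure_confirmed]; r6 [discharge_ok → rapid_test_pos]; r8 [observe_4h ∧ o2_sat_low → start_antiviral]; r9 [hydration_advised → order_xray]. New: exposure_confirmed, rapid_test_pos, start_antiviral, order_xray.
Round 2: r4 [exposure_confirmed ∧ order_xray → followup_48h]; r7 [start_antiviral → admit]. New: followup_48h, admit.
Round 3: r10 [followup_48h ∧ o2_sat_low → chest_pain]. New: chest_pain.
Derived: rapid_test_pos (round 1), exposure_confirmed (round 1), admit (round 2). age_over_65 never appears in any round.

age_over_65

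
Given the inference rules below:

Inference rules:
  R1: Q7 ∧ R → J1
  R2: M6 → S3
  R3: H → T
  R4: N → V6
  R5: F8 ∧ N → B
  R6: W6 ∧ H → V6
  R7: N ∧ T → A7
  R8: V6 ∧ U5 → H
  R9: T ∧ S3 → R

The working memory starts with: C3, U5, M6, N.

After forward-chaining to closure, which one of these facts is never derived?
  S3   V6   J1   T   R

J1

[1] R2 [M6 → S3]; R4 [N → V6]. ⇒ new: S3, V6.
[2] R8 [V6 ∧ U5 → H]. ⇒ new: H.
[3] R3 [H → T]. ⇒ new: T.
[4] R7 [N ∧ T → A7]; R9 [T ∧ S3 → R]. ⇒ new: A7, R.
Derived: R (round 4), V6 (round 1), T (round 3), S3 (round 1). J1 never appears in any round.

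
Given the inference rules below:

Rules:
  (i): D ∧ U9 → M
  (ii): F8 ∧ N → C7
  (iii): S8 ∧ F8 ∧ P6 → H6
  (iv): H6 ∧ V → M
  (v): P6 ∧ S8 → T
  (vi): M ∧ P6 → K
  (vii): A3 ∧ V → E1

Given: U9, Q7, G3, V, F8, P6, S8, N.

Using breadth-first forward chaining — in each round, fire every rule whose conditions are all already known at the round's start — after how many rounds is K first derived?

[1] (ii) [F8 ∧ N → C7]; (iii) [S8 ∧ F8 ∧ P6 → H6]; (v) [P6 ∧ S8 → T]. ⇒ new: C7, H6, T.
[2] (iv) [H6 ∧ V → M]. ⇒ new: M.
[3] (vi) [M ∧ P6 → K]. ⇒ new: K.
K first appears in round 3.

3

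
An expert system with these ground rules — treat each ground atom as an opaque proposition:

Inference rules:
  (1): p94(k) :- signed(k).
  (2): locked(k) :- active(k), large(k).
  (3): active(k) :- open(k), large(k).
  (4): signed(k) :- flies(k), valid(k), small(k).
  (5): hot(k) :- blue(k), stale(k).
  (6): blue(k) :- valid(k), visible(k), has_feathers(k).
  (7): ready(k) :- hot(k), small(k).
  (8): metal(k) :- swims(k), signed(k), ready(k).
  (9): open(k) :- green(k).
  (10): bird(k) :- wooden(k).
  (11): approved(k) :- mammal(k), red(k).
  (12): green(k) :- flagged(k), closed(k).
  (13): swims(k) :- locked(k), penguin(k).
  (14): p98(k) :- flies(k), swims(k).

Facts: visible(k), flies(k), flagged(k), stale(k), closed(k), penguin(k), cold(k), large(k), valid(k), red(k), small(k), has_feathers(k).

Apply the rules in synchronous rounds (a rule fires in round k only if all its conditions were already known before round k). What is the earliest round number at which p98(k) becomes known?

6

Round 1 fires (4), (6), (12), giving signed(k), blue(k), green(k).
Round 2 fires (1), (5), (9), giving p94(k), hot(k), open(k).
Round 3 fires (3), (7), giving active(k), ready(k).
Round 4 fires (2), giving locked(k).
Round 5 fires (13), giving swims(k).
Round 6 fires (8), (14), giving metal(k), p98(k).
p98(k) first appears in round 6.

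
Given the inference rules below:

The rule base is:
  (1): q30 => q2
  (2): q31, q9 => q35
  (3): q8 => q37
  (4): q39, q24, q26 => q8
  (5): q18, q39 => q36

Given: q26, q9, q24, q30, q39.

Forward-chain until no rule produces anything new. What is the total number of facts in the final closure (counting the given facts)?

Round 1: (1) [q30 => q2]; (4) [q39, q24, q26 => q8]. New: q2, q8.
Round 2: (3) [q8 => q37]. New: q37.
Closure: {q2, q24, q26, q30, q37, q39, q8, q9} — 8 facts.

8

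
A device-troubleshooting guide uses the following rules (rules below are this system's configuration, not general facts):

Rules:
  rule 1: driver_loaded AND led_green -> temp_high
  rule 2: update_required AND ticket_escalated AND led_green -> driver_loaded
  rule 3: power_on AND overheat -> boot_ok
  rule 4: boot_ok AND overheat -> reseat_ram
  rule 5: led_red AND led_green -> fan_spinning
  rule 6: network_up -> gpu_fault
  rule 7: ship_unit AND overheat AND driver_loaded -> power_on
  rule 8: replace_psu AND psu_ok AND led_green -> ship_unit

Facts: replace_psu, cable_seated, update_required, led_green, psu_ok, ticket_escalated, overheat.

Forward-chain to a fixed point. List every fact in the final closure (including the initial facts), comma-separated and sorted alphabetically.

boot_ok, cable_seated, driver_loaded, led_green, overheat, power_on, psu_ok, replace_psu, reseat_ram, ship_unit, temp_high, ticket_escalated, update_required

Round 1 fires rule 2, rule 8, giving driver_loaded, ship_unit.
Round 2 fires rule 1, rule 7, giving temp_high, power_on.
Round 3 fires rule 3, giving boot_ok.
Round 4 fires rule 4, giving reseat_ram.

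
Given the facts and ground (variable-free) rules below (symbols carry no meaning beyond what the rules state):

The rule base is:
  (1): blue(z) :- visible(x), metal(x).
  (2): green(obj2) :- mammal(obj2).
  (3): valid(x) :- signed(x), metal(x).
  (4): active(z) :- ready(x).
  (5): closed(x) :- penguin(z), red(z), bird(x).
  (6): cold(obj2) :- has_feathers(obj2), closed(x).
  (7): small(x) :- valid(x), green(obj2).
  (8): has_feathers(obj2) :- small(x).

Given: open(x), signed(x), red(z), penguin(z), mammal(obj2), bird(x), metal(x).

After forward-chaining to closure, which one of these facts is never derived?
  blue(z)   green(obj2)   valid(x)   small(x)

blue(z)

[1] (2) [green(obj2) :- mammal(obj2).]; (3) [valid(x) :- signed(x), metal(x).]; (5) [closed(x) :- penguin(z), red(z), bird(x).]. ⇒ new: green(obj2), valid(x), closed(x).
[2] (7) [small(x) :- valid(x), green(obj2).]. ⇒ new: small(x).
[3] (8) [has_feathers(obj2) :- small(x).]. ⇒ new: has_feathers(obj2).
[4] (6) [cold(obj2) :- has_feathers(obj2), closed(x).]. ⇒ new: cold(obj2).
Derived: green(obj2) (round 1), valid(x) (round 1), small(x) (round 2). blue(z) never appears in any round.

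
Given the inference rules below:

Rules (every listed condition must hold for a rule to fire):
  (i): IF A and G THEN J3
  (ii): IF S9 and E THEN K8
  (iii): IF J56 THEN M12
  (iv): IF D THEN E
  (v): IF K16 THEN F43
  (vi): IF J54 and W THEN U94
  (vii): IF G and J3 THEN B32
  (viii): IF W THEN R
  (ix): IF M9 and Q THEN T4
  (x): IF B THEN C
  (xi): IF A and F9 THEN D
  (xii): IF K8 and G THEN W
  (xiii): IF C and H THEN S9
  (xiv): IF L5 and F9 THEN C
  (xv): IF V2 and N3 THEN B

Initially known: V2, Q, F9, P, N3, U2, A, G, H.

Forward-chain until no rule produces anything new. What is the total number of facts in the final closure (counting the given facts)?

19

Round 1 — (i), (xi), (xv), derive J3, D, B.
Round 2 — (iv), (vii), (x), derive E, B32, C.
Round 3 — (xiii), derive S9.
Round 4 — (ii), derive K8.
Round 5 — (xii), derive W.
Round 6 — (viii), derive R.
Closure: {A, B, B32, C, D, E, F9, G, H, J3, K8, N3, P, Q, R, S9, U2, V2, W} — 19 facts.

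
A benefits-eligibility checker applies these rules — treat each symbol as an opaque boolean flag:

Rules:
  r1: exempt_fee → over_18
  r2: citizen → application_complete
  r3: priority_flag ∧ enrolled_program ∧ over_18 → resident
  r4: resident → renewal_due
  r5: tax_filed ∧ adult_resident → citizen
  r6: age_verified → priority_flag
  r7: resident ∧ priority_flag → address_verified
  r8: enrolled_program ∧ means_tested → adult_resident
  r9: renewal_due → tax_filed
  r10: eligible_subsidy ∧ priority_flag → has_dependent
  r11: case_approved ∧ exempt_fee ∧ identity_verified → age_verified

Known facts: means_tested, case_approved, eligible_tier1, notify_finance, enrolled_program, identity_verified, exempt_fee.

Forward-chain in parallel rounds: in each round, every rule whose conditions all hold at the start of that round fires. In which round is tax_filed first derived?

Round 1 fires r1, r8, r11, giving over_18, adult_resident, age_verified.
Round 2 fires r6, giving priority_flag.
Round 3 fires r3, giving resident.
Round 4 fires r4, r7, giving renewal_due, address_verified.
Round 5 fires r9, giving tax_filed.
tax_filed first appears in round 5.

5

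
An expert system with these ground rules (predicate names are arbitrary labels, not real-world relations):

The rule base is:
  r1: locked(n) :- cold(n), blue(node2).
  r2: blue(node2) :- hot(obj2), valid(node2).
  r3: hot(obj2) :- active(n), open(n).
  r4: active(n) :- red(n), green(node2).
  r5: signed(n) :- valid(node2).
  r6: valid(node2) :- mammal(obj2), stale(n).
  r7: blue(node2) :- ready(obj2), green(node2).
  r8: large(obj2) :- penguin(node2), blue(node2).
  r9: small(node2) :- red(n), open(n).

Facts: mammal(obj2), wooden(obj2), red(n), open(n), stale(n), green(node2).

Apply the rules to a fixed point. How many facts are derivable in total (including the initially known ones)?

12

Round 1: r4 [active(n) :- red(n), green(node2).]; r6 [valid(node2) :- mammal(obj2), stale(n).]; r9 [small(node2) :- red(n), open(n).]. New: active(n), valid(node2), small(node2).
Round 2: r3 [hot(obj2) :- active(n), open(n).]; r5 [signed(n) :- valid(node2).]. New: hot(obj2), signed(n).
Round 3: r2 [blue(node2) :- hot(obj2), valid(node2).]. New: blue(node2).
Closure: {active(n), blue(node2), green(node2), hot(obj2), mammal(obj2), open(n), red(n), signed(n), small(node2), stale(n), valid(node2), wooden(obj2)} — 12 facts.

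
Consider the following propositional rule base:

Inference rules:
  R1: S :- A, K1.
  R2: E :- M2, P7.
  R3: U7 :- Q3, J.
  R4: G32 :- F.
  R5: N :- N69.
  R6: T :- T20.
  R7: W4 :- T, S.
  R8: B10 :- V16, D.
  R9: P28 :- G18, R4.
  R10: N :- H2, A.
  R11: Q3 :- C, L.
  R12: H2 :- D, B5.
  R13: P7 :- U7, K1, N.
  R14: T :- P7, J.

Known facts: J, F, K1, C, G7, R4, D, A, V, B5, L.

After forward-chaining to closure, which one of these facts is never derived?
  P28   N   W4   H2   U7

P28

Round 1: R1 [S :- A, K1.]; R4 [G32 :- F.]; R11 [Q3 :- C, L.]; R12 [H2 :- D, B5.]. New: S, G32, Q3, H2.
Round 2: R3 [U7 :- Q3, J.]; R10 [N :- H2, A.]. New: U7, N.
Round 3: R13 [P7 :- U7, K1, N.]. New: P7.
Round 4: R14 [T :- P7, J.]. New: T.
Round 5: R7 [W4 :- T, S.]. New: W4.
Derived: U7 (round 2), N (round 2), H2 (round 1), W4 (round 5). P28 never appears in any round.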